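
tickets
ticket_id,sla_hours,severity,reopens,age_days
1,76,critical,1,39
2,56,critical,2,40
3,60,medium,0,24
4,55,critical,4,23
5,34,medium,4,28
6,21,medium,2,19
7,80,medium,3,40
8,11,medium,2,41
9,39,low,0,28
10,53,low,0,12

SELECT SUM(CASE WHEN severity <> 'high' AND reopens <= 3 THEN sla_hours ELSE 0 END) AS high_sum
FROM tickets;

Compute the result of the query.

ticket_id=1: ✓ → 76
ticket_id=2: ✓ → 56
ticket_id=3: ✓ → 60
ticket_id=4: ✗
ticket_id=5: ✗
ticket_id=6: ✓ → 21
ticket_id=7: ✓ → 80
ticket_id=8: ✓ → 11
ticket_id=9: ✓ → 39
ticket_id=10: ✓ → 53
high_sum = 76 + 56 + 60 + 21 + 80 + 11 + 39 + 53 = 396

396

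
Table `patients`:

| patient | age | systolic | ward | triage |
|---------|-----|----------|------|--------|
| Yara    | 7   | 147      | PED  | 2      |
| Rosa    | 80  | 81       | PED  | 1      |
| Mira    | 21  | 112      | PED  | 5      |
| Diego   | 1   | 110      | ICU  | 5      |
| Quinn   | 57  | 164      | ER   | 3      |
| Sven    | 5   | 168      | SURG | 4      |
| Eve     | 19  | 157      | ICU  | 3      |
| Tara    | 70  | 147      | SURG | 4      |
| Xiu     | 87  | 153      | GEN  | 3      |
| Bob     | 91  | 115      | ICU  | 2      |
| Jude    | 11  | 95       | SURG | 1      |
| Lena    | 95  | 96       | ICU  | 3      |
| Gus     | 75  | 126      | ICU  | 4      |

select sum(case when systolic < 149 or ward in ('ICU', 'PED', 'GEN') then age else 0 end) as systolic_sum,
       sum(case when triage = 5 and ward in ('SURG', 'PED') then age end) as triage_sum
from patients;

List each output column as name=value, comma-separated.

[systolic_sum: systolic < 149 or ward in ('ICU', 'PED', 'GEN')]
patient=Yara: ✓ → 7
patient=Rosa: ✓ → 80
patient=Mira: ✓ → 21
patient=Diego: ✓ → 1
patient=Quinn: ✗
patient=Sven: ✗
patient=Eve: ✓ → 19
patient=Tara: ✓ → 70
patient=Xiu: ✓ → 87
patient=Bob: ✓ → 91
patient=Jude: ✓ → 11
patient=Lena: ✓ → 95
patient=Gus: ✓ → 75
systolic_sum = 7 + 80 + 21 + 1 + 19 + 70 + 87 + 91 + 11 + 95 + 75 = 557
—
[triage_sum: triage = 5 and ward in ('SURG', 'PED')]
patient=Yara: ✗
patient=Rosa: ✗
patient=Mira: ✓ → 21
patient=Diego: ✗
patient=Quinn: ✗
patient=Sven: ✗
patient=Eve: ✗
patient=Tara: ✗
patient=Xiu: ✗
patient=Bob: ✗
patient=Jude: ✗
patient=Lena: ✗
patient=Gus: ✗
triage_sum = 21

systolic_sum=557, triage_sum=21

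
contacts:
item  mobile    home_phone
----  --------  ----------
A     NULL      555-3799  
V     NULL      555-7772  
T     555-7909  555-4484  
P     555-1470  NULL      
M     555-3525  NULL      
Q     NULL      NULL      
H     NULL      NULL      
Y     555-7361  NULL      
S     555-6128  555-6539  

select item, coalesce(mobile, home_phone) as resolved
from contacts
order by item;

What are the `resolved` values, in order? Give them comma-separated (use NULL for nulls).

555-3799, NULL, 555-3525, 555-1470, NULL, 555-6128, 555-7909, 555-7772, 555-7361

item=A: mobile=NULL, home_phone=555-3799 → 555-3799
item=H: mobile=NULL, home_phone=NULL (all NULL) → NULL
item=M: mobile=555-3525 → 555-3525
item=P: mobile=555-1470 → 555-1470
item=Q: mobile=NULL, home_phone=NULL (all NULL) → NULL
item=S: mobile=555-6128 → 555-6128
item=T: mobile=555-7909 → 555-7909
item=V: mobile=NULL, home_phone=555-7772 → 555-7772
item=Y: mobile=555-7361 → 555-7361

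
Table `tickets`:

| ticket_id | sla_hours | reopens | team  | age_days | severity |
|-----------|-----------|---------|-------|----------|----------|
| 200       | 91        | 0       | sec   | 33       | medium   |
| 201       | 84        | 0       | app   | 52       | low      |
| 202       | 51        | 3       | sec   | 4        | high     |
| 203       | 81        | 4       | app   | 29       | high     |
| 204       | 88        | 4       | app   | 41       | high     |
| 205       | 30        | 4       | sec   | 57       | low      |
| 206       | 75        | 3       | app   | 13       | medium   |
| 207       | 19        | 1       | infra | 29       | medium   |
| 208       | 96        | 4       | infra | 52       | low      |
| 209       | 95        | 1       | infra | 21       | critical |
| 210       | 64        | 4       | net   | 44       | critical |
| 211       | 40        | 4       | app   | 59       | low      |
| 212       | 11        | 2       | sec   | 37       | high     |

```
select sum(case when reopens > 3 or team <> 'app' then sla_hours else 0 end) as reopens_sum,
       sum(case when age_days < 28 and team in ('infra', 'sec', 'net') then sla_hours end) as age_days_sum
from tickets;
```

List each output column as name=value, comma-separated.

[reopens_sum: reopens > 3 or team <> 'app']
ticket_id=200: ✓ → 91
ticket_id=201: ✗
ticket_id=202: ✓ → 51
ticket_id=203: ✓ → 81
ticket_id=204: ✓ → 88
ticket_id=205: ✓ → 30
ticket_id=206: ✗
ticket_id=207: ✓ → 19
ticket_id=208: ✓ → 96
ticket_id=209: ✓ → 95
ticket_id=210: ✓ → 64
ticket_id=211: ✓ → 40
ticket_id=212: ✓ → 11
reopens_sum = 91 + 51 + 81 + 88 + 30 + 19 + 96 + 95 + 64 + 40 + 11 = 666
—
[age_days_sum: age_days < 28 and team in ('infra', 'sec', 'net')]
ticket_id=200: ✗
ticket_id=201: ✗
ticket_id=202: ✓ → 51
ticket_id=203: ✗
ticket_id=204: ✗
ticket_id=205: ✗
ticket_id=206: ✗
ticket_id=207: ✗
ticket_id=208: ✗
ticket_id=209: ✓ → 95
ticket_id=210: ✗
ticket_id=211: ✗
ticket_id=212: ✗
age_days_sum = 51 + 95 = 146

reopens_sum=666, age_days_sum=146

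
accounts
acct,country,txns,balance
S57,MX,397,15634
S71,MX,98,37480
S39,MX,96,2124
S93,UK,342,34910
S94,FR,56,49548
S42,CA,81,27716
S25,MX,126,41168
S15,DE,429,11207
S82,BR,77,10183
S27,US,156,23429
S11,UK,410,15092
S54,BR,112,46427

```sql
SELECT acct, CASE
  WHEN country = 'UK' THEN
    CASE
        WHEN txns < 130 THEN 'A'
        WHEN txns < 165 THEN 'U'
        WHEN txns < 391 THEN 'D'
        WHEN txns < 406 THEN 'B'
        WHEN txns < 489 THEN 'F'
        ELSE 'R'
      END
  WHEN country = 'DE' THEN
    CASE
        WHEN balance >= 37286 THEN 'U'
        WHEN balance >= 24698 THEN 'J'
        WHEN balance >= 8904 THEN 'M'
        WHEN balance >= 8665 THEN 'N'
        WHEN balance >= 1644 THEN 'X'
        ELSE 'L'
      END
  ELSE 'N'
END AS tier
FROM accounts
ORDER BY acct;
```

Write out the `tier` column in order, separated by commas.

acct=S11: country='UK' → inner[txns < 489] → F
acct=S15: country='DE' → inner[balance >= 8904] → M
acct=S25: country='MX' → outer ELSE → N
acct=S27: country='US' → outer ELSE → N
acct=S39: country='MX' → outer ELSE → N
acct=S42: country='CA' → outer ELSE → N
acct=S54: country='BR' → outer ELSE → N
acct=S57: country='MX' → outer ELSE → N
acct=S71: country='MX' → outer ELSE → N
acct=S82: country='BR' → outer ELSE → N
acct=S93: country='UK' → inner[txns < 391] → D
acct=S94: country='FR' → outer ELSE → N

F, M, N, N, N, N, N, N, N, N, D, N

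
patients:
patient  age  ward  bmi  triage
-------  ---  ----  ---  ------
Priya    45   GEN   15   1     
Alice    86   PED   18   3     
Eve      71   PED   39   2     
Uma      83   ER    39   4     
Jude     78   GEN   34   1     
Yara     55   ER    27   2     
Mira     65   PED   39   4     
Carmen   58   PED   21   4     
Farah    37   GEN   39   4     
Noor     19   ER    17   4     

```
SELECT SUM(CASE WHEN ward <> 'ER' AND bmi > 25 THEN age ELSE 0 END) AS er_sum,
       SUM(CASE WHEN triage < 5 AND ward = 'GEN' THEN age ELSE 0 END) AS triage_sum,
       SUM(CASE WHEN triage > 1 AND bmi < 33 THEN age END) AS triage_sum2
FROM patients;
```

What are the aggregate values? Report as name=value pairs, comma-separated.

er_sum=251, triage_sum=160, triage_sum2=218

[er_sum: ward <> 'ER' AND bmi > 25]
patient=Priya: ✗
patient=Alice: ✗
patient=Eve: ✓ → 71
patient=Uma: ✗
patient=Jude: ✓ → 78
patient=Yara: ✗
patient=Mira: ✓ → 65
patient=Carmen: ✗
patient=Farah: ✓ → 37
patient=Noor: ✗
er_sum = 71 + 78 + 65 + 37 = 251
—
[triage_sum: triage < 5 AND ward = 'GEN']
patient=Priya: ✓ → 45
patient=Alice: ✗
patient=Eve: ✗
patient=Uma: ✗
patient=Jude: ✓ → 78
patient=Yara: ✗
patient=Mira: ✗
patient=Carmen: ✗
patient=Farah: ✓ → 37
patient=Noor: ✗
triage_sum = 45 + 78 + 37 = 160
—
[triage_sum2: triage > 1 AND bmi < 33]
patient=Priya: ✗
patient=Alice: ✓ → 86
patient=Eve: ✗
patient=Uma: ✗
patient=Jude: ✗
patient=Yara: ✓ → 55
patient=Mira: ✗
patient=Carmen: ✓ → 58
patient=Farah: ✗
patient=Noor: ✓ → 19
triage_sum2 = 86 + 55 + 58 + 19 = 218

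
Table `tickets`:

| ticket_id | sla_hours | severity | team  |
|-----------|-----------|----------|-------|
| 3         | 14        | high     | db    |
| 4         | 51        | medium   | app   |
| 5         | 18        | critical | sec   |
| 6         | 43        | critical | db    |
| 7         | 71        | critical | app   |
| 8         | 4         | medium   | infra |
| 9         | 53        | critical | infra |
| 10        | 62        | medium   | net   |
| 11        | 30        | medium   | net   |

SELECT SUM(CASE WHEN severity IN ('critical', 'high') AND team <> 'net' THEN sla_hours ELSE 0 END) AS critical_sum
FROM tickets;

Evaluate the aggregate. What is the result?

199

ticket_id=3: ✓ → 14
ticket_id=4: ✗
ticket_id=5: ✓ → 18
ticket_id=6: ✓ → 43
ticket_id=7: ✓ → 71
ticket_id=8: ✗
ticket_id=9: ✓ → 53
ticket_id=10: ✗
ticket_id=11: ✗
critical_sum = 14 + 18 + 43 + 71 + 53 = 199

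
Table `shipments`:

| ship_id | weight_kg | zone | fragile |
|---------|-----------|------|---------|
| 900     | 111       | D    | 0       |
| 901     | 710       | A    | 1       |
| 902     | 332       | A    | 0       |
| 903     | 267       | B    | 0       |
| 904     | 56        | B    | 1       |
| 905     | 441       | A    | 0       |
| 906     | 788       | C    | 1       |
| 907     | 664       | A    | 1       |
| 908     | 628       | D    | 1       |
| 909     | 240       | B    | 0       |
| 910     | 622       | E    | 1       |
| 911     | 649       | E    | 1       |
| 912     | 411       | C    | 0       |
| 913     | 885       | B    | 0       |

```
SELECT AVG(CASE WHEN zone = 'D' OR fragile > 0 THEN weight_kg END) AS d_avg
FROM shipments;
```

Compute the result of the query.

ship_id=900: ✓ → 111
ship_id=901: ✓ → 710
ship_id=902: ✗
ship_id=903: ✗
ship_id=904: ✓ → 56
ship_id=905: ✗
ship_id=906: ✓ → 788
ship_id=907: ✓ → 664
ship_id=908: ✓ → 628
ship_id=909: ✗
ship_id=910: ✓ → 622
ship_id=911: ✓ → 649
ship_id=912: ✗
ship_id=913: ✗
d_avg = (111 + 710 + 56 + 788 + 664 + 628 + 622 + 649) / 8 = 528.5

528.5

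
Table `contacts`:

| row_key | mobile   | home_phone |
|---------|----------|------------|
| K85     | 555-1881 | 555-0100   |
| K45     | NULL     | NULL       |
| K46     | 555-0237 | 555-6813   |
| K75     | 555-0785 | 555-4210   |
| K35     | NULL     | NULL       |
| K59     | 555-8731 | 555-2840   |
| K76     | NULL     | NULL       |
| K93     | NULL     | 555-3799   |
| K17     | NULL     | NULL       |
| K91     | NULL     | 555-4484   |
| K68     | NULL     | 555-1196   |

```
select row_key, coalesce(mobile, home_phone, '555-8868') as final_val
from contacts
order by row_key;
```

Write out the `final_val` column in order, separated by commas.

row_key=K17: mobile=NULL, home_phone=NULL, → literal 555-8868 → 555-8868
row_key=K35: mobile=NULL, home_phone=NULL, → literal 555-8868 → 555-8868
row_key=K45: mobile=NULL, home_phone=NULL, → literal 555-8868 → 555-8868
row_key=K46: mobile=555-0237 → 555-0237
row_key=K59: mobile=555-8731 → 555-8731
row_key=K68: mobile=NULL, home_phone=555-1196 → 555-1196
row_key=K75: mobile=555-0785 → 555-0785
row_key=K76: mobile=NULL, home_phone=NULL, → literal 555-8868 → 555-8868
row_key=K85: mobile=555-1881 → 555-1881
row_key=K91: mobile=NULL, home_phone=555-4484 → 555-4484
row_key=K93: mobile=NULL, home_phone=555-3799 → 555-3799

555-8868, 555-8868, 555-8868, 555-0237, 555-8731, 555-1196, 555-0785, 555-8868, 555-1881, 555-4484, 555-3799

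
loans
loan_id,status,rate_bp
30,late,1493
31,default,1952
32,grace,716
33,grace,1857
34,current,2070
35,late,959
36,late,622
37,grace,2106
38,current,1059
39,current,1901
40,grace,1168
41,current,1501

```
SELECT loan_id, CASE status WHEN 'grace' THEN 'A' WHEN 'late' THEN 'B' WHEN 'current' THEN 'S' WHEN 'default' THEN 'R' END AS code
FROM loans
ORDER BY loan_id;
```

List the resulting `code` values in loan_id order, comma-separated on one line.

B, R, A, A, S, B, B, A, S, S, A, S

loan_id=30: status='late' → B
loan_id=31: status='default' → R
loan_id=32: status='grace' → A
loan_id=33: status='grace' → A
loan_id=34: status='current' → S
loan_id=35: status='late' → B
loan_id=36: status='late' → B
loan_id=37: status='grace' → A
loan_id=38: status='current' → S
loan_id=39: status='current' → S
loan_id=40: status='grace' → A
loan_id=41: status='current' → S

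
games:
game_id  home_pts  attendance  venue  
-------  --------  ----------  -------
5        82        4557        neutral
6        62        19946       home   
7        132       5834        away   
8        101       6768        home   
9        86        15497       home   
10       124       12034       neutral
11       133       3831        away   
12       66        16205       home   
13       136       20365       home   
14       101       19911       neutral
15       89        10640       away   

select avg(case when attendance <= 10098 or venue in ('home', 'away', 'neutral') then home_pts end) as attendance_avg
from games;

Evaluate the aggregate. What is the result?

game_id=5: ✓ → 82
game_id=6: ✓ → 62
game_id=7: ✓ → 132
game_id=8: ✓ → 101
game_id=9: ✓ → 86
game_id=10: ✓ → 124
game_id=11: ✓ → 133
game_id=12: ✓ → 66
game_id=13: ✓ → 136
game_id=14: ✓ → 101
game_id=15: ✓ → 89
attendance_avg = (82 + 62 + 132 + 101 + 86 + 124 + 133 + 66 + 136 + 101 + 89) / 11 = 101.0909090909

101.0909090909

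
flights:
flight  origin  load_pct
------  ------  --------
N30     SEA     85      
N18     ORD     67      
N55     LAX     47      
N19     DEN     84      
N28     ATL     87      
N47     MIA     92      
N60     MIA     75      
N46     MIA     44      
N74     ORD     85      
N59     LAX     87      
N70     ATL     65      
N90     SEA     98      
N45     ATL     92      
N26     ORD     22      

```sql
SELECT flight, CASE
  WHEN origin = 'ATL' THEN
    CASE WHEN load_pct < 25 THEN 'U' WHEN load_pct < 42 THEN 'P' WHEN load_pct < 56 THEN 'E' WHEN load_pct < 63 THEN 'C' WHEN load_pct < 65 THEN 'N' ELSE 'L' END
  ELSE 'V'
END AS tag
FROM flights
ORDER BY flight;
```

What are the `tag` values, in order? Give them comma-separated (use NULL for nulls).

flight=N18: origin='ORD' → outer ELSE → V
flight=N19: origin='DEN' → outer ELSE → V
flight=N26: origin='ORD' → outer ELSE → V
flight=N28: origin='ATL' → inner[ELSE] → L
flight=N30: origin='SEA' → outer ELSE → V
flight=N45: origin='ATL' → inner[ELSE] → L
flight=N46: origin='MIA' → outer ELSE → V
flight=N47: origin='MIA' → outer ELSE → V
flight=N55: origin='LAX' → outer ELSE → V
flight=N59: origin='LAX' → outer ELSE → V
flight=N60: origin='MIA' → outer ELSE → V
flight=N70: origin='ATL' → inner[ELSE] → L
flight=N74: origin='ORD' → outer ELSE → V
flight=N90: origin='SEA' → outer ELSE → V

V, V, V, L, V, L, V, V, V, V, V, L, V, V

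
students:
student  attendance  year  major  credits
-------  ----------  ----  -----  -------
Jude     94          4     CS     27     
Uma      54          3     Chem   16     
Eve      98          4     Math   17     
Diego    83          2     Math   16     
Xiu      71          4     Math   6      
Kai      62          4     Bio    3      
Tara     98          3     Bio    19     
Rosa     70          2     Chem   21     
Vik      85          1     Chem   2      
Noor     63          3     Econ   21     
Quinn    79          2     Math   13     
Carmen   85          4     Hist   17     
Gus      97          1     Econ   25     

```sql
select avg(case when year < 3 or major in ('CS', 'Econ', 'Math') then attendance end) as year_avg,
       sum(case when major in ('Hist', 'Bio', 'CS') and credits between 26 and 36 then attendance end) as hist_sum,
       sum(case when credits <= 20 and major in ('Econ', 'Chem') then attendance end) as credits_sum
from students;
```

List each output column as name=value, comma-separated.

[year_avg: year < 3 or major in ('CS', 'Econ', 'Math')]
student=Jude: ✓ → 94
student=Uma: ✗
student=Eve: ✓ → 98
student=Diego: ✓ → 83
student=Xiu: ✓ → 71
student=Kai: ✗
student=Tara: ✗
student=Rosa: ✓ → 70
student=Vik: ✓ → 85
student=Noor: ✓ → 63
student=Quinn: ✓ → 79
student=Carmen: ✗
student=Gus: ✓ → 97
year_avg = (94 + 98 + 83 + 71 + 70 + 85 + 63 + 79 + 97) / 9 = 82.2222222222
—
[hist_sum: major in ('Hist', 'Bio', 'CS') and credits between 26 and 36]
student=Jude: ✓ → 94
student=Uma: ✗
student=Eve: ✗
student=Diego: ✗
student=Xiu: ✗
student=Kai: ✗
student=Tara: ✗
student=Rosa: ✗
student=Vik: ✗
student=Noor: ✗
student=Quinn: ✗
student=Carmen: ✗
student=Gus: ✗
hist_sum = 94
—
[credits_sum: credits <= 20 and major in ('Econ', 'Chem')]
student=Jude: ✗
student=Uma: ✓ → 54
student=Eve: ✗
student=Diego: ✗
student=Xiu: ✗
student=Kai: ✗
student=Tara: ✗
student=Rosa: ✗
student=Vik: ✓ → 85
student=Noor: ✗
student=Quinn: ✗
student=Carmen: ✗
student=Gus: ✗
credits_sum = 54 + 85 = 139

year_avg=82.2222222222, hist_sum=94, credits_sum=139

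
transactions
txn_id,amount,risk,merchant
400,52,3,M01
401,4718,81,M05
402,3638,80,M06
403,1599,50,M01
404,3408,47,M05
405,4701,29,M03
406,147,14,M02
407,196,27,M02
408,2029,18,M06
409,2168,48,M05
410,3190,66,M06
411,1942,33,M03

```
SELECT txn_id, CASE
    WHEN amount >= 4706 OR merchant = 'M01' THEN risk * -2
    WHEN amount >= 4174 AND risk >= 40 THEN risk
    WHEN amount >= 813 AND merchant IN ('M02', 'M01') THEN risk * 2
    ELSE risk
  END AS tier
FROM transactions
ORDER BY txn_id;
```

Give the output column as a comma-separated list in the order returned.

-6, -162, 80, -100, 47, 29, 14, 27, 18, 48, 66, 33

txn_id=400: amount >= 4706 OR merchant = 'M01' → -6
txn_id=401: amount >= 4706 OR merchant = 'M01' → -162
txn_id=402: ELSE → 80
txn_id=403: amount >= 4706 OR merchant = 'M01' → -100
txn_id=404: ELSE → 47
txn_id=405: ELSE → 29
txn_id=406: ELSE → 14
txn_id=407: ELSE → 27
txn_id=408: ELSE → 18
txn_id=409: ELSE → 48
txn_id=410: ELSE → 66
txn_id=411: ELSE → 33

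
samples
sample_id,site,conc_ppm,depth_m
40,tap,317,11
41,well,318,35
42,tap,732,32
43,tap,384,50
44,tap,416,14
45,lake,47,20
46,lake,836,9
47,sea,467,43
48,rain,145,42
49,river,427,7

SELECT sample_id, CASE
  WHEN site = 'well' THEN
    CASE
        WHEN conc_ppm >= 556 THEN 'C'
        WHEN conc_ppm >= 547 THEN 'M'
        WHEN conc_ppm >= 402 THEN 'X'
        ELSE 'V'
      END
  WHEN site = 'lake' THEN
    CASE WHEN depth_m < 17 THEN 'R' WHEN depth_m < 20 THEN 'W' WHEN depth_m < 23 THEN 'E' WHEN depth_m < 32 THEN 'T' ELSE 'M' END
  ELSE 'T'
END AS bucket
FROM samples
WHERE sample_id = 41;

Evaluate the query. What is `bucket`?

V

sample_id = 41: site=well, conc_ppm=318, depth_m=35.
site='well' → inner[ELSE] → V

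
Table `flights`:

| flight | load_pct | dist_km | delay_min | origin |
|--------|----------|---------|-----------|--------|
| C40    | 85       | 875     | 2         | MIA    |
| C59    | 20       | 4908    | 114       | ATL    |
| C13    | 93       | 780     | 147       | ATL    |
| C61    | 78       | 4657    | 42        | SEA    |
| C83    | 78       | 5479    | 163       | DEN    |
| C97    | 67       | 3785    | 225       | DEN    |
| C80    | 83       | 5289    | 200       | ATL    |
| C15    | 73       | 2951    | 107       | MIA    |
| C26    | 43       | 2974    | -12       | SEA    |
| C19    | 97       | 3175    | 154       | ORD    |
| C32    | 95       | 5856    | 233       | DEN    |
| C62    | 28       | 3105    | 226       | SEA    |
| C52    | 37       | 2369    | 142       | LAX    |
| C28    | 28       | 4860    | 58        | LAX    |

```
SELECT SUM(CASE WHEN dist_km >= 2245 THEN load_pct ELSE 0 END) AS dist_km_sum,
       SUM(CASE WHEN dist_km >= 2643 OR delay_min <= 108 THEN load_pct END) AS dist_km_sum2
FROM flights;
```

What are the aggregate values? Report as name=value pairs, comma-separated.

[dist_km_sum: dist_km >= 2245]
flight=C40: ✗
flight=C59: ✓ → 20
flight=C13: ✗
flight=C61: ✓ → 78
flight=C83: ✓ → 78
flight=C97: ✓ → 67
flight=C80: ✓ → 83
flight=C15: ✓ → 73
flight=C26: ✓ → 43
flight=C19: ✓ → 97
flight=C32: ✓ → 95
flight=C62: ✓ → 28
flight=C52: ✓ → 37
flight=C28: ✓ → 28
dist_km_sum = 20 + 78 + 78 + 67 + 83 + 73 + 43 + 97 + 95 + 28 + 37 + 28 = 727
—
[dist_km_sum2: dist_km >= 2643 OR delay_min <= 108]
flight=C40: ✓ → 85
flight=C59: ✓ → 20
flight=C13: ✗
flight=C61: ✓ → 78
flight=C83: ✓ → 78
flight=C97: ✓ → 67
flight=C80: ✓ → 83
flight=C15: ✓ → 73
flight=C26: ✓ → 43
flight=C19: ✓ → 97
flight=C32: ✓ → 95
flight=C62: ✓ → 28
flight=C52: ✗
flight=C28: ✓ → 28
dist_km_sum2 = 85 + 20 + 78 + 78 + 67 + 83 + 73 + 43 + 97 + 95 + 28 + 28 = 775

dist_km_sum=727, dist_km_sum2=775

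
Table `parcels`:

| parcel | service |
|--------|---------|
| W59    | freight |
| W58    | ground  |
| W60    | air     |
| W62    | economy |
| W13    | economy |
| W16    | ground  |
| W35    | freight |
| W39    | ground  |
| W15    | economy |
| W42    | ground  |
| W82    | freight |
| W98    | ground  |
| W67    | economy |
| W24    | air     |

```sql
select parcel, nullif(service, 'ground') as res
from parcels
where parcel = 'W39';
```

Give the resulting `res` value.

parcel = W39: service=ground.
service=ground vs ground: equal → NULL

NULL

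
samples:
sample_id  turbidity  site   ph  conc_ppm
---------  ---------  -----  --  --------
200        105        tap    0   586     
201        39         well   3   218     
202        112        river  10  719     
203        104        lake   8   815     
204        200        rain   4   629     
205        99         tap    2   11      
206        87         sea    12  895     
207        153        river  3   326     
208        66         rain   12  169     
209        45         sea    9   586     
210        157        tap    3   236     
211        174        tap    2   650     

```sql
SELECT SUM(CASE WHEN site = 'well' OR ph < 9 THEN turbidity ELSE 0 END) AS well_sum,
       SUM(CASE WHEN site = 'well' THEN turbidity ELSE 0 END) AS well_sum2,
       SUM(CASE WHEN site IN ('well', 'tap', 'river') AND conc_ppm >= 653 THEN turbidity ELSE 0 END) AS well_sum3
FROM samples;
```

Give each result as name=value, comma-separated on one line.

[well_sum: site = 'well' OR ph < 9]
sample_id=200: ✓ → 105
sample_id=201: ✓ → 39
sample_id=202: ✗
sample_id=203: ✓ → 104
sample_id=204: ✓ → 200
sample_id=205: ✓ → 99
sample_id=206: ✗
sample_id=207: ✓ → 153
sample_id=208: ✗
sample_id=209: ✗
sample_id=210: ✓ → 157
sample_id=211: ✓ → 174
well_sum = 105 + 39 + 104 + 200 + 99 + 153 + 157 + 174 = 1031
—
[well_sum2: site = 'well']
sample_id=200: ✗
sample_id=201: ✓ → 39
sample_id=202: ✗
sample_id=203: ✗
sample_id=204: ✗
sample_id=205: ✗
sample_id=206: ✗
sample_id=207: ✗
sample_id=208: ✗
sample_id=209: ✗
sample_id=210: ✗
sample_id=211: ✗
well_sum2 = 39
—
[well_sum3: site IN ('well', 'tap', 'river') AND conc_ppm >= 653]
sample_id=200: ✗
sample_id=201: ✗
sample_id=202: ✓ → 112
sample_id=203: ✗
sample_id=204: ✗
sample_id=205: ✗
sample_id=206: ✗
sample_id=207: ✗
sample_id=208: ✗
sample_id=209: ✗
sample_id=210: ✗
sample_id=211: ✗
well_sum3 = 112

well_sum=1031, well_sum2=39, well_sum3=112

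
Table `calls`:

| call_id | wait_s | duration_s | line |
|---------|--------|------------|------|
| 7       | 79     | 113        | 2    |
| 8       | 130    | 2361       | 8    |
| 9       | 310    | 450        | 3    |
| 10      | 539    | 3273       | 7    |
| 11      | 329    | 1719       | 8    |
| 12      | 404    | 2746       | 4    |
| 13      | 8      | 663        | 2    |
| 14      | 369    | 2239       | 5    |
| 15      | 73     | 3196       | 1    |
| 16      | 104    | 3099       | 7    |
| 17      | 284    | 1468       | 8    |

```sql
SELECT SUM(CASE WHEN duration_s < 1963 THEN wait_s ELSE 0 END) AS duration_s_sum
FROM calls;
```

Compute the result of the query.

call_id=7: ✓ → 79
call_id=8: ✗
call_id=9: ✓ → 310
call_id=10: ✗
call_id=11: ✓ → 329
call_id=12: ✗
call_id=13: ✓ → 8
call_id=14: ✗
call_id=15: ✗
call_id=16: ✗
call_id=17: ✓ → 284
duration_s_sum = 79 + 310 + 329 + 8 + 284 = 1010

1010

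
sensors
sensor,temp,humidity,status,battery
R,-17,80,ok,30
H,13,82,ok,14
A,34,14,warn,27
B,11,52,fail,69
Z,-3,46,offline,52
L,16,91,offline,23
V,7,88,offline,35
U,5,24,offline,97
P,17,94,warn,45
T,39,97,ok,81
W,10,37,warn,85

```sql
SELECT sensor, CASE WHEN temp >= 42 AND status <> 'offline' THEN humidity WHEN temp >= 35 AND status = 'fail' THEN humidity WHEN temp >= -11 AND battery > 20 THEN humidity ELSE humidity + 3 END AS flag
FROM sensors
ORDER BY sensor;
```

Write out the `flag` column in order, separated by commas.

sensor=A: temp >= -11 AND battery > 20 → 14
sensor=B: temp >= -11 AND battery > 20 → 52
sensor=H: ELSE → 85
sensor=L: temp >= -11 AND battery > 20 → 91
sensor=P: temp >= -11 AND battery > 20 → 94
sensor=R: ELSE → 83
sensor=T: temp >= -11 AND battery > 20 → 97
sensor=U: temp >= -11 AND battery > 20 → 24
sensor=V: temp >= -11 AND battery > 20 → 88
sensor=W: temp >= -11 AND battery > 20 → 37
sensor=Z: temp >= -11 AND battery > 20 → 46

14, 52, 85, 91, 94, 83, 97, 24, 88, 37, 46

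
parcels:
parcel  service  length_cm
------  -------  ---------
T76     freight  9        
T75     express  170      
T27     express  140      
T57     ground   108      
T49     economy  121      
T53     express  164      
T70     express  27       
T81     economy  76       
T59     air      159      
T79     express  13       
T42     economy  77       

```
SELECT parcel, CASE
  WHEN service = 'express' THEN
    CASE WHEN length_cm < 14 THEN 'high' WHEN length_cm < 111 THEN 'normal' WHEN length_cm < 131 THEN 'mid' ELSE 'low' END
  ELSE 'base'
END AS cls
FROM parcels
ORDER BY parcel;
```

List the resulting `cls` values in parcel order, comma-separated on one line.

low, base, base, low, base, base, normal, low, base, high, base

parcel=T27: service='express' → inner[ELSE] → low
parcel=T42: service='economy' → outer ELSE → base
parcel=T49: service='economy' → outer ELSE → base
parcel=T53: service='express' → inner[ELSE] → low
parcel=T57: service='ground' → outer ELSE → base
parcel=T59: service='air' → outer ELSE → base
parcel=T70: service='express' → inner[length_cm < 111] → normal
parcel=T75: service='express' → inner[ELSE] → low
parcel=T76: service='freight' → outer ELSE → base
parcel=T79: service='express' → inner[length_cm < 14] → high
parcel=T81: service='economy' → outer ELSE → base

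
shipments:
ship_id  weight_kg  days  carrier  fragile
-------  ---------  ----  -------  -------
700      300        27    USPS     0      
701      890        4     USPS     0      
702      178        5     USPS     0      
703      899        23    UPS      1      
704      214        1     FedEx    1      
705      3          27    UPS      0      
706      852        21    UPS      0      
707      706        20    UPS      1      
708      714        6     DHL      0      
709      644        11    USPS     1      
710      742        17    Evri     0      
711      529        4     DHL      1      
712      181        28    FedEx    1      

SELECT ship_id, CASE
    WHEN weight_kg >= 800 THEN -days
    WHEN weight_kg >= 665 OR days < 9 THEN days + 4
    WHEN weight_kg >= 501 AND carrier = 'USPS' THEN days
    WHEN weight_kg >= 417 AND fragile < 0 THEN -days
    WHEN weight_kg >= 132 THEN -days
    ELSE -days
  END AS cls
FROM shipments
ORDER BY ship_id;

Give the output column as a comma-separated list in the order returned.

ship_id=700: weight_kg >= 132 → -27
ship_id=701: weight_kg >= 800 → -4
ship_id=702: weight_kg >= 665 OR days < 9 → 9
ship_id=703: weight_kg >= 800 → -23
ship_id=704: weight_kg >= 665 OR days < 9 → 5
ship_id=705: ELSE → -27
ship_id=706: weight_kg >= 800 → -21
ship_id=707: weight_kg >= 665 OR days < 9 → 24
ship_id=708: weight_kg >= 665 OR days < 9 → 10
ship_id=709: weight_kg >= 501 AND carrier = 'USPS' → 11
ship_id=710: weight_kg >= 665 OR days < 9 → 21
ship_id=711: weight_kg >= 665 OR days < 9 → 8
ship_id=712: weight_kg >= 132 → -28

-27, -4, 9, -23, 5, -27, -21, 24, 10, 11, 21, 8, -28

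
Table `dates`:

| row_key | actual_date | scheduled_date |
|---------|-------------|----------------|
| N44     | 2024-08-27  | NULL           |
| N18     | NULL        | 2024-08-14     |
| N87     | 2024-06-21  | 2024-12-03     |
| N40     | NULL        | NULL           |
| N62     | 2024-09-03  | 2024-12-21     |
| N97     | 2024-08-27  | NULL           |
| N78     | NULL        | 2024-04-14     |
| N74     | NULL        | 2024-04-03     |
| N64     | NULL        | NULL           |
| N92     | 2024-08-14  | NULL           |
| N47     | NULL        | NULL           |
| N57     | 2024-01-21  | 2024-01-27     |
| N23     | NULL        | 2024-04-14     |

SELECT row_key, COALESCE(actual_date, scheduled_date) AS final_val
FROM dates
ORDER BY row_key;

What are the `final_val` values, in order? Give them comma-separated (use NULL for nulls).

row_key=N18: actual_date=NULL, scheduled_date=2024-08-14 → 2024-08-14
row_key=N23: actual_date=NULL, scheduled_date=2024-04-14 → 2024-04-14
row_key=N40: actual_date=NULL, scheduled_date=NULL (all NULL) → NULL
row_key=N44: actual_date=2024-08-27 → 2024-08-27
row_key=N47: actual_date=NULL, scheduled_date=NULL (all NULL) → NULL
row_key=N57: actual_date=2024-01-21 → 2024-01-21
row_key=N62: actual_date=2024-09-03 → 2024-09-03
row_key=N64: actual_date=NULL, scheduled_date=NULL (all NULL) → NULL
row_key=N74: actual_date=NULL, scheduled_date=2024-04-03 → 2024-04-03
row_key=N78: actual_date=NULL, scheduled_date=2024-04-14 → 2024-04-14
row_key=N87: actual_date=2024-06-21 → 2024-06-21
row_key=N92: actual_date=2024-08-14 → 2024-08-14
row_key=N97: actual_date=2024-08-27 → 2024-08-27

2024-08-14, 2024-04-14, NULL, 2024-08-27, NULL, 2024-01-21, 2024-09-03, NULL, 2024-04-03, 2024-04-14, 2024-06-21, 2024-08-14, 2024-08-27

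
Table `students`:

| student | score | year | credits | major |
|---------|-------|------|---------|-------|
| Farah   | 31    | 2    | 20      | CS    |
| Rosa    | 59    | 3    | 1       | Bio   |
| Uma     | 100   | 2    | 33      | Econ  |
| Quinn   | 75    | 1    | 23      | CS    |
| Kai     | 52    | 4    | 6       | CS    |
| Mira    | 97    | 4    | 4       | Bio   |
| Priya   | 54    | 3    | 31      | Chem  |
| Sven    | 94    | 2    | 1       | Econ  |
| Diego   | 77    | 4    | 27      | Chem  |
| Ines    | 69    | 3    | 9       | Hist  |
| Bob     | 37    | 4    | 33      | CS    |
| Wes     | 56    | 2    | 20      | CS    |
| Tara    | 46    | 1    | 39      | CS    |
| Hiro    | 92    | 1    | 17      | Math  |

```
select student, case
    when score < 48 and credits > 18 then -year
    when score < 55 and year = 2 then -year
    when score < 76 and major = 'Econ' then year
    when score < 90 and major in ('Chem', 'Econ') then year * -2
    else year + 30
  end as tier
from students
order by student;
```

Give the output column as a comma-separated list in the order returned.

-4, -8, -2, 31, 33, 34, 34, -6, 31, 33, 32, -1, 32, 32

student=Bob: score < 48 and credits > 18 → -4
student=Diego: score < 90 and major in ('Chem', 'Econ') → -8
student=Farah: score < 48 and credits > 18 → -2
student=Hiro: ELSE → 31
student=Ines: ELSE → 33
student=Kai: ELSE → 34
student=Mira: ELSE → 34
student=Priya: score < 90 and major in ('Chem', 'Econ') → -6
student=Quinn: ELSE → 31
student=Rosa: ELSE → 33
student=Sven: ELSE → 32
student=Tara: score < 48 and credits > 18 → -1
student=Uma: ELSE → 32
student=Wes: ELSE → 32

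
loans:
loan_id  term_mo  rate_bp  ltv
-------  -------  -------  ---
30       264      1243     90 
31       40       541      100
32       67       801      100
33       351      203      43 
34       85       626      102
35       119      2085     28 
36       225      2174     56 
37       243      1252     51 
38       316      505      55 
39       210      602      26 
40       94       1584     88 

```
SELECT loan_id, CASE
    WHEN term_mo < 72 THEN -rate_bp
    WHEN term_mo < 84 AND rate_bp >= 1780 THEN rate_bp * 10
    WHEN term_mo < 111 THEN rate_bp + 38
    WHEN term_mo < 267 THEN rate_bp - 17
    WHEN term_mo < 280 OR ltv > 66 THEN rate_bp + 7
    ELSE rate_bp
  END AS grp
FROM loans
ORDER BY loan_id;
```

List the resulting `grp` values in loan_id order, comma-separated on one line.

1226, -541, -801, 203, 664, 2068, 2157, 1235, 505, 585, 1622

loan_id=30: term_mo < 267 → 1226
loan_id=31: term_mo < 72 → -541
loan_id=32: term_mo < 72 → -801
loan_id=33: ELSE → 203
loan_id=34: term_mo < 111 → 664
loan_id=35: term_mo < 267 → 2068
loan_id=36: term_mo < 267 → 2157
loan_id=37: term_mo < 267 → 1235
loan_id=38: ELSE → 505
loan_id=39: term_mo < 267 → 585
loan_id=40: term_mo < 111 → 1622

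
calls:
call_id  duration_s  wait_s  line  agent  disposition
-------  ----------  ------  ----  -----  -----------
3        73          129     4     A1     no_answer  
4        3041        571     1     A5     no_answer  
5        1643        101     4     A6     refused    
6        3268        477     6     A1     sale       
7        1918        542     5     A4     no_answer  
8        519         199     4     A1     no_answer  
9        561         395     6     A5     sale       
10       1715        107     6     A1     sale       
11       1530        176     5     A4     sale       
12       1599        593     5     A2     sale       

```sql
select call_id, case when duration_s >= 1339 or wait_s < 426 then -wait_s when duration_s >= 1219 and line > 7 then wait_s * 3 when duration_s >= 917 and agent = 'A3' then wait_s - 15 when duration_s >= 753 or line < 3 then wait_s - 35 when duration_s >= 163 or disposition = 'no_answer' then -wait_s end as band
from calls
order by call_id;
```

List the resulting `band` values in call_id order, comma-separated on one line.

-129, -571, -101, -477, -542, -199, -395, -107, -176, -593

call_id=3: duration_s >= 1339 or wait_s < 426 → -129
call_id=4: duration_s >= 1339 or wait_s < 426 → -571
call_id=5: duration_s >= 1339 or wait_s < 426 → -101
call_id=6: duration_s >= 1339 or wait_s < 426 → -477
call_id=7: duration_s >= 1339 or wait_s < 426 → -542
call_id=8: duration_s >= 1339 or wait_s < 426 → -199
call_id=9: duration_s >= 1339 or wait_s < 426 → -395
call_id=10: duration_s >= 1339 or wait_s < 426 → -107
call_id=11: duration_s >= 1339 or wait_s < 426 → -176
call_id=12: duration_s >= 1339 or wait_s < 426 → -593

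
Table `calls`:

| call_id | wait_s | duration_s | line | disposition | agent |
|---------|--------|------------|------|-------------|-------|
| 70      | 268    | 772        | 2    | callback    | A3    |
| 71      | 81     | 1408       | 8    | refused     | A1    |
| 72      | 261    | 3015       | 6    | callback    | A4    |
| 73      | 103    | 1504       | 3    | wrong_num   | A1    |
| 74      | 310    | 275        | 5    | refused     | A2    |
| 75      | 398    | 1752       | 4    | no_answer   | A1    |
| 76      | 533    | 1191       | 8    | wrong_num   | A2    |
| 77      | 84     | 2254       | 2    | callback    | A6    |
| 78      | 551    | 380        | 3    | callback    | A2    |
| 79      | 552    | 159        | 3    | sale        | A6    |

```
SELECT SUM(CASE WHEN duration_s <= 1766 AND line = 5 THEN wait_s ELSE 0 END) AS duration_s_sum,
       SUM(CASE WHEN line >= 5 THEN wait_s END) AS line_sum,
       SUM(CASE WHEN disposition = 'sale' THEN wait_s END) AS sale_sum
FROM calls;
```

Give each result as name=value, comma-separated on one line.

[duration_s_sum: duration_s <= 1766 AND line = 5]
call_id=70: ✗
call_id=71: ✗
call_id=72: ✗
call_id=73: ✗
call_id=74: ✓ → 310
call_id=75: ✗
call_id=76: ✗
call_id=77: ✗
call_id=78: ✗
call_id=79: ✗
duration_s_sum = 310
—
[line_sum: line >= 5]
call_id=70: ✗
call_id=71: ✓ → 81
call_id=72: ✓ → 261
call_id=73: ✗
call_id=74: ✓ → 310
call_id=75: ✗
call_id=76: ✓ → 533
call_id=77: ✗
call_id=78: ✗
call_id=79: ✗
line_sum = 81 + 261 + 310 + 533 = 1185
—
[sale_sum: disposition = 'sale']
call_id=70: ✗
call_id=71: ✗
call_id=72: ✗
call_id=73: ✗
call_id=74: ✗
call_id=75: ✗
call_id=76: ✗
call_id=77: ✗
call_id=78: ✗
call_id=79: ✓ → 552
sale_sum = 552

duration_s_sum=310, line_sum=1185, sale_sum=552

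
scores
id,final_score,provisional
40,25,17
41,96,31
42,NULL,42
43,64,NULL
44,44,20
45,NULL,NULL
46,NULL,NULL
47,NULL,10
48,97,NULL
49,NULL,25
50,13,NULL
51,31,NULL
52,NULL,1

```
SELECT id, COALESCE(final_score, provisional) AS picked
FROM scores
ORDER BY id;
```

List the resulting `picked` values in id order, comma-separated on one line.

25, 96, 42, 64, 44, NULL, NULL, 10, 97, 25, 13, 31, 1

id=40: final_score=25 → 25
id=41: final_score=96 → 96
id=42: final_score=NULL, provisional=42 → 42
id=43: final_score=64 → 64
id=44: final_score=44 → 44
id=45: final_score=NULL, provisional=NULL (all NULL) → NULL
id=46: final_score=NULL, provisional=NULL (all NULL) → NULL
id=47: final_score=NULL, provisional=10 → 10
id=48: final_score=97 → 97
id=49: final_score=NULL, provisional=25 → 25
id=50: final_score=13 → 13
id=51: final_score=31 → 31
id=52: final_score=NULL, provisional=1 → 1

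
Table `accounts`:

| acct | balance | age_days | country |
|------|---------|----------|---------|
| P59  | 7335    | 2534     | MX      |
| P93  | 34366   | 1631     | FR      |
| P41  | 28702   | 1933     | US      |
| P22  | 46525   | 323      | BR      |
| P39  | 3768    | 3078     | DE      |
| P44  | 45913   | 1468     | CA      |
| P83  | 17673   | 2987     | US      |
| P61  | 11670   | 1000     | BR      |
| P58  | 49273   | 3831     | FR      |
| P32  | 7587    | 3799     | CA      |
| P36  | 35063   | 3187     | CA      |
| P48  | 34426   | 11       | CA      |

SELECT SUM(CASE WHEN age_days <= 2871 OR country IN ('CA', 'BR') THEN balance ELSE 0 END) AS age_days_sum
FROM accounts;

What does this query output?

251587

acct=P59: ✓ → 7335
acct=P93: ✓ → 34366
acct=P41: ✓ → 28702
acct=P22: ✓ → 46525
acct=P39: ✗
acct=P44: ✓ → 45913
acct=P83: ✗
acct=P61: ✓ → 11670
acct=P58: ✗
acct=P32: ✓ → 7587
acct=P36: ✓ → 35063
acct=P48: ✓ → 34426
age_days_sum = 7335 + 34366 + 28702 + 46525 + 45913 + 11670 + 7587 + 35063 + 34426 = 251587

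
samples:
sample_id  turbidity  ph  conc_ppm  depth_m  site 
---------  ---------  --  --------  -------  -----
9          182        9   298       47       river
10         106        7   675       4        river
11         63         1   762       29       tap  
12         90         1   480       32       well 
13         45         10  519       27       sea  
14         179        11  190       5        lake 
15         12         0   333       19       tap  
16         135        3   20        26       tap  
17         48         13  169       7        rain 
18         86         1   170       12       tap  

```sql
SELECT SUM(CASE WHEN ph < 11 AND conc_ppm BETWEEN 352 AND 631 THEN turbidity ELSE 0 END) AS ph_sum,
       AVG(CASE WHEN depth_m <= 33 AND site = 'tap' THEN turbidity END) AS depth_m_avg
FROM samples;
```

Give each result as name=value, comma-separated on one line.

ph_sum=135, depth_m_avg=74

[ph_sum: ph < 11 AND conc_ppm BETWEEN 352 AND 631]
sample_id=9: ✗
sample_id=10: ✗
sample_id=11: ✗
sample_id=12: ✓ → 90
sample_id=13: ✓ → 45
sample_id=14: ✗
sample_id=15: ✗
sample_id=16: ✗
sample_id=17: ✗
sample_id=18: ✗
ph_sum = 90 + 45 = 135
—
[depth_m_avg: depth_m <= 33 AND site = 'tap']
sample_id=9: ✗
sample_id=10: ✗
sample_id=11: ✓ → 63
sample_id=12: ✗
sample_id=13: ✗
sample_id=14: ✗
sample_id=15: ✓ → 12
sample_id=16: ✓ → 135
sample_id=17: ✗
sample_id=18: ✓ → 86
depth_m_avg = (63 + 12 + 135 + 86) / 4 = 74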